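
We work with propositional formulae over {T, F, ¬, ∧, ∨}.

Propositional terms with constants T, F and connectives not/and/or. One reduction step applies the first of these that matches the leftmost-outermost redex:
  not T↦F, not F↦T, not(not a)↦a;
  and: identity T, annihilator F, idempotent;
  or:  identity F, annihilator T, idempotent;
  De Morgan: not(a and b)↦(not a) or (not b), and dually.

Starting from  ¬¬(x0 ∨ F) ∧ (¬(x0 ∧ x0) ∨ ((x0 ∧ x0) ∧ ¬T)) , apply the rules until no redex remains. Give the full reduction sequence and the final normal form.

  start: ¬¬(x0 ∨ F) ∧ (¬(x0 ∧ x0) ∨ ((x0 ∧ x0) ∧ ¬T))
  →1  (x0 ∨ F) ∧ (¬(x0 ∧ x0) ∨ ((x0 ∧ x0) ∧ ¬T))
  →2  x0 ∧ (¬(x0 ∧ x0) ∨ ((x0 ∧ x0) ∧ ¬T))
  →3  x0 ∧ ((¬x0 ∨ ¬x0) ∨ ((x0 ∧ x0) ∧ ¬T))
  →4  x0 ∧ (¬x0 ∨ ((x0 ∧ x0) ∧ ¬T))
  →5  x0 ∧ (¬x0 ∨ (x0 ∧ ¬T))
  →6  x0 ∧ (¬x0 ∨ (x0 ∧ F))
  →7  x0 ∧ (¬x0 ∨ F)
  →8  x0 ∧ ¬x0

Answer: normal form = x0 ∧ ¬x0  (in 8 steps)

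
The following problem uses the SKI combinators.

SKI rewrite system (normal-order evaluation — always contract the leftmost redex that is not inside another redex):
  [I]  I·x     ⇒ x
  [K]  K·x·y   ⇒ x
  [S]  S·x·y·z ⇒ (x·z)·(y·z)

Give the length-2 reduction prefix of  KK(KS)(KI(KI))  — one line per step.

  start: KK(KS)(KI(KI))
  step 1: K(KI(KI))
  step 2: KI

Answer: after 2 steps: KI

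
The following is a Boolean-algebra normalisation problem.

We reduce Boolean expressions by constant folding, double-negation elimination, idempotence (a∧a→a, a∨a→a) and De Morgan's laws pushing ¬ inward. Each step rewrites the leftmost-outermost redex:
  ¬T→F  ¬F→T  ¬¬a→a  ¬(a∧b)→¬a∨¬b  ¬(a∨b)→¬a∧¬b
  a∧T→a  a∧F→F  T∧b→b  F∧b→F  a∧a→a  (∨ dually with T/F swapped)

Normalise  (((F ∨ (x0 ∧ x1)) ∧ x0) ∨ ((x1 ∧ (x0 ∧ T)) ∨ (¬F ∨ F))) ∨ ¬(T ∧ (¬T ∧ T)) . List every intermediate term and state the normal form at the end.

  start: (((F ∨ (x0 ∧ x1)) ∧ x0) ∨ ((x1 ∧ (x0 ∧ T)) ∨ (¬F ∨ F))) ∨ ¬(T ∧ (¬T ∧ T))
  →1  (((x0 ∧ x1) ∧ x0) ∨ ((x1 ∧ (x0 ∧ T)) ∨ (¬F ∨ F))) ∨ ¬(T ∧ (¬T ∧ T))
  →2  (((x0 ∧ x1) ∧ x0) ∨ ((x1 ∧ x0) ∨ (¬F ∨ F))) ∨ ¬(T ∧ (¬T ∧ T))
  →3  (((x0 ∧ x1) ∧ x0) ∨ ((x1 ∧ x0) ∨ ¬F)) ∨ ¬(T ∧ (¬T ∧ T))
  →4  (((x0 ∧ x1) ∧ x0) ∨ ((x1 ∧ x0) ∨ T)) ∨ ¬(T ∧ (¬T ∧ T))
  →5  (((x0 ∧ x1) ∧ x0) ∨ T) ∨ ¬(T ∧ (¬T ∧ T))
  →6  T ∨ ¬(T ∧ (¬T ∧ T))
  →7  T

Answer: normal form = T  (in 7 steps)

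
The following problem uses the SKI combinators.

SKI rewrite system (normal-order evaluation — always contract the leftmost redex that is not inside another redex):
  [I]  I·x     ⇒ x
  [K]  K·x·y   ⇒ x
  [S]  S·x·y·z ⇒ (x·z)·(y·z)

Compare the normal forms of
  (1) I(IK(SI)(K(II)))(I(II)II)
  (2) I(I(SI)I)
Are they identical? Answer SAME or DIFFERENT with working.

Term A:
  start: I(IK(SI)(K(II)))(I(II)II)
  [1] IK(SI)(K(II))(I(II)II)
  [2] K(SI)(K(II))(I(II)II)
  [3] SI(I(II)II)
  [4] SI(IIII)
  [5] SI(III)
  [6] SI(II)
  [7] SII

Term B:
  start: I(I(SI)I)
  [1] I(SI)I
  [2] SII

Answer: SAME — A ⇓ SII, B ⇓ SII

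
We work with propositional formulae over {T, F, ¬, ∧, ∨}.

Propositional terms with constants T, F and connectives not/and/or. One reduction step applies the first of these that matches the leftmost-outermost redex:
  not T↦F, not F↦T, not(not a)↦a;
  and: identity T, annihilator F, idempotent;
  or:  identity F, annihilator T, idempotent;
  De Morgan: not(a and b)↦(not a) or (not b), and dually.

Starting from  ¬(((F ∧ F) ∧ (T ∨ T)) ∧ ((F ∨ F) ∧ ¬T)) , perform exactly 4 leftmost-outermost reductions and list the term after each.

  start: ¬(((F ∧ F) ∧ (T ∨ T)) ∧ ((F ∨ F) ∧ ¬T))
  →1  ¬((F ∧ F) ∧ (T ∨ T)) ∨ ¬((F ∨ F) ∧ ¬T)
  →2  (¬(F ∧ F) ∨ ¬(T ∨ T)) ∨ ¬((F ∨ F) ∧ ¬T)
  →3  ((¬F ∨ ¬F) ∨ ¬(T ∨ T)) ∨ ¬((F ∨ F) ∧ ¬T)
  →4  (¬F ∨ ¬(T ∨ T)) ∨ ¬((F ∨ F) ∧ ¬T)

Answer: after 4 steps: (¬F ∨ ¬(T ∨ T)) ∨ ¬((F ∨ F) ∧ ¬T)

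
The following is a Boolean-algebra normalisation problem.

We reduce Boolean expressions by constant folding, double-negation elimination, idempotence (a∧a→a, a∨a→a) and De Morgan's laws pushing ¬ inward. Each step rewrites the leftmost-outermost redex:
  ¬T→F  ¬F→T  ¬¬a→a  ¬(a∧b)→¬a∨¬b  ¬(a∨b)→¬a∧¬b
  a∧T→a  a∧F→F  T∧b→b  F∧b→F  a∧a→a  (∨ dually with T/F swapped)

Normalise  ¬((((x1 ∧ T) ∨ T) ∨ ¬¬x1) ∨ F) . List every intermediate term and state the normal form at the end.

Answer: normal form = F  (in 10 steps)

Working:
  start: ¬((((x1 ∧ T) ∨ T) ∨ ¬¬x1) ∨ F)
  →1  ¬(((x1 ∧ T) ∨ T) ∨ ¬¬x1) ∧ ¬F
  →2  (¬((x1 ∧ T) ∨ T) ∧ ¬¬¬x1) ∧ ¬F
  →3  ((¬(x1 ∧ T) ∧ ¬T) ∧ ¬¬¬x1) ∧ ¬F
  →4  (((¬x1 ∨ ¬T) ∧ ¬T) ∧ ¬¬¬x1) ∧ ¬F
  →5  (((¬x1 ∨ F) ∧ ¬T) ∧ ¬¬¬x1) ∧ ¬F
  →6  ((¬x1 ∧ ¬T) ∧ ¬¬¬x1) ∧ ¬F
  →7  ((¬x1 ∧ F) ∧ ¬¬¬x1) ∧ ¬F
  →8  (F ∧ ¬¬¬x1) ∧ ¬F
  →9  F ∧ ¬F
  →10  F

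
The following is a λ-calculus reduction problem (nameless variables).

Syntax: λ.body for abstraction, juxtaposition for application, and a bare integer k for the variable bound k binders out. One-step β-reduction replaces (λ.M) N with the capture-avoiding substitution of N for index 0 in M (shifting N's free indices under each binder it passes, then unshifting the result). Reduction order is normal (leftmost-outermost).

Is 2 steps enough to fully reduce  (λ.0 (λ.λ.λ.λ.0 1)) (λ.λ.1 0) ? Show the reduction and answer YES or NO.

  start: (λ.0 (λ.λ.λ.λ.0 1)) (λ.λ.1 0)
  [1] (λ.λ.1 0) (λ.λ.λ.λ.0 1)
  [2] λ.(λ.λ.λ.λ.0 1) 0

Answer: NO — after 2 steps the term is λ.(λ.λ.λ.λ.0 1) 0, not yet normal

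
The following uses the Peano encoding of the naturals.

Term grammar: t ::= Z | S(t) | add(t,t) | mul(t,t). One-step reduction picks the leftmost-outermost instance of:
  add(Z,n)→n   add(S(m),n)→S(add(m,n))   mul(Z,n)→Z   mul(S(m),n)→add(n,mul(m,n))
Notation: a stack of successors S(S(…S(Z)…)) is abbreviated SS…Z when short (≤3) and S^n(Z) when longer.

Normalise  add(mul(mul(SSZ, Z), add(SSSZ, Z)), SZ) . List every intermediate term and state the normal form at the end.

Answer: normal form = SZ  (in 7 steps)

Derivation:
  start: add(mul(mul(SSZ, Z), add(SSSZ, Z)), SZ)
  step 1: add(mul(add(Z, mul(SZ, Z)), add(SSSZ, Z)), SZ)
  step 2: add(mul(mul(SZ, Z), add(SSSZ, Z)), SZ)
  step 3: add(mul(add(Z, mul(Z, Z)), add(SSSZ, Z)), SZ)
  step 4: add(mul(mul(Z, Z), add(SSSZ, Z)), SZ)
  step 5: add(mul(Z, add(SSSZ, Z)), SZ)
  step 6: add(Z, SZ)
  step 7: SZ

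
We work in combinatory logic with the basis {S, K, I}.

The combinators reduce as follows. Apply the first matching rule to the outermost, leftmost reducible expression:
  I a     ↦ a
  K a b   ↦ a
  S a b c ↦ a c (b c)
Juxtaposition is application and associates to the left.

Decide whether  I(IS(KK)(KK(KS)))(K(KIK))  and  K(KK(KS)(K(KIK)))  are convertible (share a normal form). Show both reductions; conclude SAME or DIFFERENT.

Term A:
  start: I(IS(KK)(KK(KS)))(K(KIK))
  [1] IS(KK)(KK(KS))(K(KIK))
  [2] S(KK)(KK(KS))(K(KIK))
  [3] KK(K(KIK))(KK(KS)(K(KIK)))
  [4] K(KK(KS)(K(KIK)))
  [5] K(K(K(KIK)))
  [6] K(K(KI))

Term B:
  start: K(KK(KS)(K(KIK)))
  [1] K(K(K(KIK)))
  [2] K(K(KI))

Answer: SAME — A ⇓ K(K(KI)), B ⇓ K(K(KI))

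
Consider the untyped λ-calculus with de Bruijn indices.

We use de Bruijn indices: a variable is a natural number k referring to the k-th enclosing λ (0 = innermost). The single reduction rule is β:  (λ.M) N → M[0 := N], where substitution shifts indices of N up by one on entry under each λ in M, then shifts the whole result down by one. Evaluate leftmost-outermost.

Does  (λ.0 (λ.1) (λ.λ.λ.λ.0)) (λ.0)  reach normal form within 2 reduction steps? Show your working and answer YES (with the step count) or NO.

Answer: NO — after 2 steps the term is (λ.λ.0) (λ.λ.λ.λ.0), not yet normal

Working:
  start: (λ.0 (λ.1) (λ.λ.λ.λ.0)) (λ.0)
  step 1: (λ.0) (λ.λ.0) (λ.λ.λ.λ.0)
  step 2: (λ.λ.0) (λ.λ.λ.λ.0)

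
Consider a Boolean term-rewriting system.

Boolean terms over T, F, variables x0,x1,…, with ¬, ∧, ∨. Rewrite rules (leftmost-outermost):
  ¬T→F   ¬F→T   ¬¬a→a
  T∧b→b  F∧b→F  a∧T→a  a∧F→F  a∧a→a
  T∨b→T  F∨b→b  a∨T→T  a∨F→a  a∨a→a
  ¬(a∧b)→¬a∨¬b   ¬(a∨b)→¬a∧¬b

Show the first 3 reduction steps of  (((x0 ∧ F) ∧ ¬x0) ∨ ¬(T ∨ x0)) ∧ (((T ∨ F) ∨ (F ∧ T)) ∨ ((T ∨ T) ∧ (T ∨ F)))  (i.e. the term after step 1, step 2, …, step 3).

  start: (((x0 ∧ F) ∧ ¬x0) ∨ ¬(T ∨ x0)) ∧ (((T ∨ F) ∨ (F ∧ T)) ∨ ((T ∨ T) ∧ (T ∨ F)))
  [1] ((F ∧ ¬x0) ∨ ¬(T ∨ x0)) ∧ (((T ∨ F) ∨ (F ∧ T)) ∨ ((T ∨ T) ∧ (T ∨ F)))
  [2] (F ∨ ¬(T ∨ x0)) ∧ (((T ∨ F) ∨ (F ∧ T)) ∨ ((T ∨ T) ∧ (T ∨ F)))
  [3] ¬(T ∨ x0) ∧ (((T ∨ F) ∨ (F ∧ T)) ∨ ((T ∨ T) ∧ (T ∨ F)))

Answer: after 3 steps: ¬(T ∨ x0) ∧ (((T ∨ F) ∨ (F ∧ T)) ∨ ((T ∨ T) ∧ (T ∨ F)))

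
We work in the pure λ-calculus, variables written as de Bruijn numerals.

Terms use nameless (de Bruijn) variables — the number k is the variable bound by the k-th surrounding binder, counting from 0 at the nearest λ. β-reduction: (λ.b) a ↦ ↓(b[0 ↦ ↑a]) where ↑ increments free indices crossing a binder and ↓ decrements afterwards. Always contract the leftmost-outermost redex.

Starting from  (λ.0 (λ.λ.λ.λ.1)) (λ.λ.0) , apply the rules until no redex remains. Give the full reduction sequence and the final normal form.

  start: (λ.0 (λ.λ.λ.λ.1)) (λ.λ.0)
  step 1: (λ.λ.0) (λ.λ.λ.λ.1)
  step 2: λ.0

Answer: normal form = λ.0  (in 2 steps)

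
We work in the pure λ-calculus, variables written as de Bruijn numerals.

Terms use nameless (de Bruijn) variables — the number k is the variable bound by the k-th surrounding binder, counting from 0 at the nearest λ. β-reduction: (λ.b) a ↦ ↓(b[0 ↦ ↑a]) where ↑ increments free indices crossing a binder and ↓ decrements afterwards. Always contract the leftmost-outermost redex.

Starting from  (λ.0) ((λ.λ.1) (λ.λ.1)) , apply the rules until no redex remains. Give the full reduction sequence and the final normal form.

  start: (λ.0) ((λ.λ.1) (λ.λ.1))
  [1] (λ.λ.1) (λ.λ.1)
  [2] λ.λ.λ.1

Answer: normal form = λ.λ.λ.1  (in 2 steps)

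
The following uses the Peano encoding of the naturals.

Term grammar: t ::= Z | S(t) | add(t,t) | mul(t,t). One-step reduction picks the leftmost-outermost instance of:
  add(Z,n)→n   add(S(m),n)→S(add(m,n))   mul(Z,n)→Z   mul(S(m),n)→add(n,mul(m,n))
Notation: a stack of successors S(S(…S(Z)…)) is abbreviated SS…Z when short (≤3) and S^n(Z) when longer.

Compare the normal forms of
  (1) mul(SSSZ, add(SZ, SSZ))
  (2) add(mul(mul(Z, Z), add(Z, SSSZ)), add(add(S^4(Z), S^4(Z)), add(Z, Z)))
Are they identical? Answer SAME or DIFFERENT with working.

Answer: DIFFERENT — A ⇓ S^9(Z), B ⇓ S^8(Z)

Derivation:
Term A:
  start: mul(SSSZ, add(SZ, SSZ))
  →1  add(add(SZ, SSZ), mul(SSZ, add(SZ, SSZ)))
  →2  add(S(add(Z, SSZ)), mul(SSZ, add(SZ, SSZ)))
  →3  S(add(add(Z, SSZ), mul(SSZ, add(SZ, SSZ))))
  →4  S(add(SSZ, mul(SSZ, add(SZ, SSZ))))
  →5  S(S(add(SZ, mul(SSZ, add(SZ, SSZ)))))
  →6  S(S(S(add(Z, mul(SSZ, add(SZ, SSZ))))))
  →7  S(S(S(mul(SSZ, add(SZ, SSZ)))))
  →8  S(S(S(add(add(SZ, SSZ), mul(SZ, add(SZ, SSZ))))))
  →9  S(S(S(add(S(add(Z, SSZ)), mul(SZ, add(SZ, SSZ))))))
  →10  S(S(S(S(add(add(Z, SSZ), mul(SZ, add(SZ, SSZ)))))))
  →11  S(S(S(S(add(SSZ, mul(SZ, add(SZ, SSZ)))))))
  →12  S(S(S(S(S(add(SZ, mul(SZ, add(SZ, SSZ))))))))
  →13  S(S(S(S(S(S(add(Z, mul(SZ, add(SZ, SSZ)))))))))
  →14  S(S(S(S(S(S(mul(SZ, add(SZ, SSZ))))))))
  →15  S(S(S(S(S(S(add(add(SZ, SSZ), mul(Z, add(SZ, SSZ)))))))))
  →16  S(S(S(S(S(S(add(S(add(Z, SSZ)), mul(Z, add(SZ, SSZ)))))))))
  →17  S(S(S(S(S(S(S(add(add(Z, SSZ), mul(Z, add(SZ, SSZ))))))))))
  →18  S(S(S(S(S(S(S(add(SSZ, mul(Z, add(SZ, SSZ))))))))))
  →19  S(S(S(S(S(S(S(S(add(SZ, mul(Z, add(SZ, SSZ)))))))))))
  →20  S(S(S(S(S(S(S(S(S(add(Z, mul(Z, add(SZ, SSZ))))))))))))
  →21  S(S(S(S(S(S(S(S(S(mul(Z, add(SZ, SSZ)))))))))))
  →22  S^9(Z)

Term B:
  start: add(mul(mul(Z, Z), add(Z, SSSZ)), add(add(S^4(Z), S^4(Z)), add(Z, Z)))
  →1  add(mul(Z, add(Z, SSSZ)), add(add(S^4(Z), S^4(Z)), add(Z, Z)))
  →2  add(Z, add(add(S^4(Z), S^4(Z)), add(Z, Z)))
  →3  add(add(S^4(Z), S^4(Z)), add(Z, Z))
  →4  add(S(add(SSSZ, S^4(Z))), add(Z, Z))
  →5  S(add(add(SSSZ, S^4(Z)), add(Z, Z)))
  →6  S(add(S(add(SSZ, S^4(Z))), add(Z, Z)))
  →7  S(S(add(add(SSZ, S^4(Z)), add(Z, Z))))
  →8  S(S(add(S(add(SZ, S^4(Z))), add(Z, Z))))
  →9  S(S(S(add(add(SZ, S^4(Z)), add(Z, Z)))))
  →10  S(S(S(add(S(add(Z, S^4(Z))), add(Z, Z)))))
  →11  S(S(S(S(add(add(Z, S^4(Z)), add(Z, Z))))))
  →12  S(S(S(S(add(S^4(Z), add(Z, Z))))))
  →13  S(S(S(S(S(add(SSSZ, add(Z, Z)))))))
  →14  S(S(S(S(S(S(add(SSZ, add(Z, Z))))))))
  →15  S(S(S(S(S(S(S(add(SZ, add(Z, Z)))))))))
  →16  S(S(S(S(S(S(S(S(add(Z, add(Z, Z))))))))))
  →17  S(S(S(S(S(S(S(S(add(Z, Z)))))))))
  →18  S^8(Z)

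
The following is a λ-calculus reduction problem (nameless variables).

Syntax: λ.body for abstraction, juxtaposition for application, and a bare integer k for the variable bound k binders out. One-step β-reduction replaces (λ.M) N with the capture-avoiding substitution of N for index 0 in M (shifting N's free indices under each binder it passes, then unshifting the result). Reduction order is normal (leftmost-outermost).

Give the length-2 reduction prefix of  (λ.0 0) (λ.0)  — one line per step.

Answer: after 2 steps: λ.0

Reduction:
  start: (λ.0 0) (λ.0)
  step 1: (λ.0) (λ.0)
  step 2: λ.0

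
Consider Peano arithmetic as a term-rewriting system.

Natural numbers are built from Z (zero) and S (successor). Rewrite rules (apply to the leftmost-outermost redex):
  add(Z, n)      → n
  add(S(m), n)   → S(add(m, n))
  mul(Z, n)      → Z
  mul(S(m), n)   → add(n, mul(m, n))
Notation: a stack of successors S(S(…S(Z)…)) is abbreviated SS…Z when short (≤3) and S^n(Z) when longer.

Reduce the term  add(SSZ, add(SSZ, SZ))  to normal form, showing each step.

Answer: normal form = S^5(Z)  (in 6 steps)

Derivation:
  start: add(SSZ, add(SSZ, SZ))
  →1  S(add(SZ, add(SSZ, SZ)))
  →2  S(S(add(Z, add(SSZ, SZ))))
  →3  S(S(add(SSZ, SZ)))
  →4  S(S(S(add(SZ, SZ))))
  →5  S(S(S(S(add(Z, SZ)))))
  →6  S^5(Z)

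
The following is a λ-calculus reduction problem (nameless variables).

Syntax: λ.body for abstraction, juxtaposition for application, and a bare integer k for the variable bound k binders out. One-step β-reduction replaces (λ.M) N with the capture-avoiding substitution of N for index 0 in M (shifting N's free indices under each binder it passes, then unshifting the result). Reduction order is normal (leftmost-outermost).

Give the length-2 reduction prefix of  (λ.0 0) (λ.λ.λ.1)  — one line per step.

  start: (λ.0 0) (λ.λ.λ.1)
  [1] (λ.λ.λ.1) (λ.λ.λ.1)
  [2] λ.λ.1

Answer: after 2 steps: λ.λ.1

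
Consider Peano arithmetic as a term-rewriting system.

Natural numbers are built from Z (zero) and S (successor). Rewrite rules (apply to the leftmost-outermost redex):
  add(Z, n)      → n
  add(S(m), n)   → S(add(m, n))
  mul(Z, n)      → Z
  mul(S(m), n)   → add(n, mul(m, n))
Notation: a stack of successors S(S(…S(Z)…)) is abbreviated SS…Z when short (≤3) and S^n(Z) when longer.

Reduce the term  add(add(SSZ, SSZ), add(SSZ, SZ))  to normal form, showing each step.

Answer: normal form = S^7(Z)  (in 11 steps)

Working:
  start: add(add(SSZ, SSZ), add(SSZ, SZ))
  [1] add(S(add(SZ, SSZ)), add(SSZ, SZ))
  [2] S(add(add(SZ, SSZ), add(SSZ, SZ)))
  [3] S(add(S(add(Z, SSZ)), add(SSZ, SZ)))
  [4] S(S(add(add(Z, SSZ), add(SSZ, SZ))))
  [5] S(S(add(SSZ, add(SSZ, SZ))))
  [6] S(S(S(add(SZ, add(SSZ, SZ)))))
  [7] S(S(S(S(add(Z, add(SSZ, SZ))))))
  [8] S(S(S(S(add(SSZ, SZ)))))
  [9] S(S(S(S(S(add(SZ, SZ))))))
  [10] S(S(S(S(S(S(add(Z, SZ)))))))
  [11] S^7(Z)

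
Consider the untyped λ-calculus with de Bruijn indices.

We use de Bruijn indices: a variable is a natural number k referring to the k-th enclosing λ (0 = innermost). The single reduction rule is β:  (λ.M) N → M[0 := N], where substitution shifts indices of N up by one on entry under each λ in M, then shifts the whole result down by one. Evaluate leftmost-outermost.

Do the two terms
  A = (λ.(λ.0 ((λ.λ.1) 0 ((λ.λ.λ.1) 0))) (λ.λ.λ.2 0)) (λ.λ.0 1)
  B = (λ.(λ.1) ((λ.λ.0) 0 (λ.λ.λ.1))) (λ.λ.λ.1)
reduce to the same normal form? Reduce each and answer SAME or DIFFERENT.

Term A:
  start: (λ.(λ.0 ((λ.λ.1) 0 ((λ.λ.λ.1) 0))) (λ.λ.λ.2 0)) (λ.λ.0 1)
  [1] (λ.0 ((λ.λ.1) 0 ((λ.λ.λ.1) 0))) (λ.λ.λ.2 0)
  [2] (λ.λ.λ.2 0) ((λ.λ.1) (λ.λ.λ.2 0) ((λ.λ.λ.1) (λ.λ.λ.2 0)))
  [3] λ.λ.(λ.λ.1) (λ.λ.λ.2 0) ((λ.λ.λ.1) (λ.λ.λ.2 0)) 0
  [4] λ.λ.(λ.λ.λ.λ.2 0) ((λ.λ.λ.1) (λ.λ.λ.2 0)) 0
  [5] λ.λ.(λ.λ.λ.2 0) 0
  [6] λ.λ.λ.λ.2 0

Term B:
  start: (λ.(λ.1) ((λ.λ.0) 0 (λ.λ.λ.1))) (λ.λ.λ.1)
  [1] (λ.λ.λ.λ.1) ((λ.λ.0) (λ.λ.λ.1) (λ.λ.λ.1))
  [2] λ.λ.λ.1

Answer: DIFFERENT — A ⇓ λ.λ.λ.λ.2 0, B ⇓ λ.λ.λ.1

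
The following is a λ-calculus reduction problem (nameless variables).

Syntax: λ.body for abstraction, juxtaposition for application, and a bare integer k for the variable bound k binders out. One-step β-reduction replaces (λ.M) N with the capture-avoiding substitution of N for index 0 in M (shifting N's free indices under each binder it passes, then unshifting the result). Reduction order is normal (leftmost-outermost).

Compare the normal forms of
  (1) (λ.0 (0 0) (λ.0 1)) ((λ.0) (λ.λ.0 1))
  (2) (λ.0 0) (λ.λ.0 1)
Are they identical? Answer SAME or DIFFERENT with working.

Term A:
  start: (λ.0 (0 0) (λ.0 1)) ((λ.0) (λ.λ.0 1))
  →1  (λ.0) (λ.λ.0 1) ((λ.0) (λ.λ.0 1) ((λ.0) (λ.λ.0 1))) (λ.0 ((λ.0) (λ.λ.0 1)))
  →2  (λ.λ.0 1) ((λ.0) (λ.λ.0 1) ((λ.0) (λ.λ.0 1))) (λ.0 ((λ.0) (λ.λ.0 1)))
  →3  (λ.0 ((λ.0) (λ.λ.0 1) ((λ.0) (λ.λ.0 1)))) (λ.0 ((λ.0) (λ.λ.0 1)))
  →4  (λ.0 ((λ.0) (λ.λ.0 1))) ((λ.0) (λ.λ.0 1) ((λ.0) (λ.λ.0 1)))
  →5  (λ.0) (λ.λ.0 1) ((λ.0) (λ.λ.0 1)) ((λ.0) (λ.λ.0 1))
  →6  (λ.λ.0 1) ((λ.0) (λ.λ.0 1)) ((λ.0) (λ.λ.0 1))
  →7  (λ.0 ((λ.0) (λ.λ.0 1))) ((λ.0) (λ.λ.0 1))
  →8  (λ.0) (λ.λ.0 1) ((λ.0) (λ.λ.0 1))
  →9  (λ.λ.0 1) ((λ.0) (λ.λ.0 1))
  →10  λ.0 ((λ.0) (λ.λ.0 1))
  →11  λ.0 (λ.λ.0 1)

Term B:
  start: (λ.0 0) (λ.λ.0 1)
  →1  (λ.λ.0 1) (λ.λ.0 1)
  →2  λ.0 (λ.λ.0 1)

Answer: SAME — A ⇓ λ.0 (λ.λ.0 1), B ⇓ λ.0 (λ.λ.0 1)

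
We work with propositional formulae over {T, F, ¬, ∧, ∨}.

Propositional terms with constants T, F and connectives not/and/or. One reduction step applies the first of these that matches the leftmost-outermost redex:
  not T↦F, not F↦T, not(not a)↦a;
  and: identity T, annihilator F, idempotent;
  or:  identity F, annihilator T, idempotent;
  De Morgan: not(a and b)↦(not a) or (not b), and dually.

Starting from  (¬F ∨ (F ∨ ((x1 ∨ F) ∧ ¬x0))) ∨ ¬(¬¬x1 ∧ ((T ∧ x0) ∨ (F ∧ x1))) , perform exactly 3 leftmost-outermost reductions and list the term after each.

  start: (¬F ∨ (F ∨ ((x1 ∨ F) ∧ ¬x0))) ∨ ¬(¬¬x1 ∧ ((T ∧ x0) ∨ (F ∧ x1)))
  [1] (T ∨ (F ∨ ((x1 ∨ F) ∧ ¬x0))) ∨ ¬(¬¬x1 ∧ ((T ∧ x0) ∨ (F ∧ x1)))
  [2] T ∨ ¬(¬¬x1 ∧ ((T ∧ x0) ∨ (F ∧ x1)))
  [3] T

Answer: after 3 steps: T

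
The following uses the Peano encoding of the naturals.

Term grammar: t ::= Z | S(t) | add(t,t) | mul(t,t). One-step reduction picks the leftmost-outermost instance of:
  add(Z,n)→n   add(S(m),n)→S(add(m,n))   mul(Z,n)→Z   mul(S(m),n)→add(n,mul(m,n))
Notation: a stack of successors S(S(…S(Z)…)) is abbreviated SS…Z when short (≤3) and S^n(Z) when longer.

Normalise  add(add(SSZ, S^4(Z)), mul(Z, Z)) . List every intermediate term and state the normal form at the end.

  start: add(add(SSZ, S^4(Z)), mul(Z, Z))
  [1] add(S(add(SZ, S^4(Z))), mul(Z, Z))
  [2] S(add(add(SZ, S^4(Z)), mul(Z, Z)))
  [3] S(add(S(add(Z, S^4(Z))), mul(Z, Z)))
  [4] S(S(add(add(Z, S^4(Z)), mul(Z, Z))))
  [5] S(S(add(S^4(Z), mul(Z, Z))))
  [6] S(S(S(add(SSSZ, mul(Z, Z)))))
  [7] S(S(S(S(add(SSZ, mul(Z, Z))))))
  [8] S(S(S(S(S(add(SZ, mul(Z, Z)))))))
  [9] S(S(S(S(S(S(add(Z, mul(Z, Z))))))))
  [10] S(S(S(S(S(S(mul(Z, Z)))))))
  [11] S^6(Z)

Answer: normal form = S^6(Z)  (in 11 steps)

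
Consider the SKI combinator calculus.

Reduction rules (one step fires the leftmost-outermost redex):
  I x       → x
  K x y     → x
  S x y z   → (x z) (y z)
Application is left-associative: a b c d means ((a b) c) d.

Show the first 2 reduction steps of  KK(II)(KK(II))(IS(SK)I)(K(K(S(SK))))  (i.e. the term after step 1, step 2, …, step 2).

Answer: after 2 steps: KK(II)(K(K(S(SK))))

Derivation:
  start: KK(II)(KK(II))(IS(SK)I)(K(K(S(SK))))
  step 1: K(KK(II))(IS(SK)I)(K(K(S(SK))))
  step 2: KK(II)(K(K(S(SK))))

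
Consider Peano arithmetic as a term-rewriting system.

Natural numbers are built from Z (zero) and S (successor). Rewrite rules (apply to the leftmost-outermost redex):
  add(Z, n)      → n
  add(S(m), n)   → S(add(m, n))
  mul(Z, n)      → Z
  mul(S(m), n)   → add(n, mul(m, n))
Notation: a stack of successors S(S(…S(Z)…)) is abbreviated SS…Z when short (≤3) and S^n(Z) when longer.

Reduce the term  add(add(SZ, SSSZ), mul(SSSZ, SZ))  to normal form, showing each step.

  start: add(add(SZ, SSSZ), mul(SSSZ, SZ))
  [1] add(S(add(Z, SSSZ)), mul(SSSZ, SZ))
  [2] S(add(add(Z, SSSZ), mul(SSSZ, SZ)))
  [3] S(add(SSSZ, mul(SSSZ, SZ)))
  [4] S(S(add(SSZ, mul(SSSZ, SZ))))
  [5] S(S(S(add(SZ, mul(SSSZ, SZ)))))
  [6] S(S(S(S(add(Z, mul(SSSZ, SZ))))))
  [7] S(S(S(S(mul(SSSZ, SZ)))))
  [8] S(S(S(S(add(SZ, mul(SSZ, SZ))))))
  [9] S(S(S(S(S(add(Z, mul(SSZ, SZ)))))))
  [10] S(S(S(S(S(mul(SSZ, SZ))))))
  [11] S(S(S(S(S(add(SZ, mul(SZ, SZ)))))))
  [12] S(S(S(S(S(S(add(Z, mul(SZ, SZ))))))))
  [13] S(S(S(S(S(S(mul(SZ, SZ)))))))
  [14] S(S(S(S(S(S(add(SZ, mul(Z, SZ))))))))
  [15] S(S(S(S(S(S(S(add(Z, mul(Z, SZ)))))))))
  [16] S(S(S(S(S(S(S(mul(Z, SZ))))))))
  [17] S^7(Z)

Answer: normal form = S^7(Z)  (in 17 steps)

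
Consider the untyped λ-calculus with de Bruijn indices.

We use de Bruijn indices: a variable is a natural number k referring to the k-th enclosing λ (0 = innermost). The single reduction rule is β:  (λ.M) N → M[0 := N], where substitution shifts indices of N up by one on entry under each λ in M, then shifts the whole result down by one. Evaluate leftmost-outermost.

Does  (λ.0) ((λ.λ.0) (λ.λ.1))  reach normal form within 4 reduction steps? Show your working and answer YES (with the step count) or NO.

  start: (λ.0) ((λ.λ.0) (λ.λ.1))
  step 1: (λ.λ.0) (λ.λ.1)
  step 2: λ.0

Answer: YES — reaches normal form λ.0 in 2 ≤ 4 steps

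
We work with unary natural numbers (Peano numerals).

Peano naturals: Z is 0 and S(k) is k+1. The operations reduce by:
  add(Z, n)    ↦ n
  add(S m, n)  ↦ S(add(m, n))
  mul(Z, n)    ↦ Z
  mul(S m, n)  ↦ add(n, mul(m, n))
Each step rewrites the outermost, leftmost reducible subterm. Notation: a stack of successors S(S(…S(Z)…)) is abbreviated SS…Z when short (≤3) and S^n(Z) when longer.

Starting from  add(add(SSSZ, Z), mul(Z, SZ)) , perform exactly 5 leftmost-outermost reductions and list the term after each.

Answer: after 5 steps: S(S(add(S(add(Z, Z)), mul(Z, SZ))))

Working:
  start: add(add(SSSZ, Z), mul(Z, SZ))
  →1  add(S(add(SSZ, Z)), mul(Z, SZ))
  →2  S(add(add(SSZ, Z), mul(Z, SZ)))
  →3  S(add(S(add(SZ, Z)), mul(Z, SZ)))
  →4  S(S(add(add(SZ, Z), mul(Z, SZ))))
  →5  S(S(add(S(add(Z, Z)), mul(Z, SZ))))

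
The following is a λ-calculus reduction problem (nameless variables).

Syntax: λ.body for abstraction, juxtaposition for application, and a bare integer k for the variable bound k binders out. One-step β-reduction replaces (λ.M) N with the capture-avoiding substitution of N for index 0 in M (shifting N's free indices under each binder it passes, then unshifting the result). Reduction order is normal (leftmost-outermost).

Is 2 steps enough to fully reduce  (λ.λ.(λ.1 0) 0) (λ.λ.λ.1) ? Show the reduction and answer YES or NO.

Answer: YES — reaches normal form λ.0 0 in 2 ≤ 2 steps

Working:
  start: (λ.λ.(λ.1 0) 0) (λ.λ.λ.1)
  [1] λ.(λ.1 0) 0
  [2] λ.0 0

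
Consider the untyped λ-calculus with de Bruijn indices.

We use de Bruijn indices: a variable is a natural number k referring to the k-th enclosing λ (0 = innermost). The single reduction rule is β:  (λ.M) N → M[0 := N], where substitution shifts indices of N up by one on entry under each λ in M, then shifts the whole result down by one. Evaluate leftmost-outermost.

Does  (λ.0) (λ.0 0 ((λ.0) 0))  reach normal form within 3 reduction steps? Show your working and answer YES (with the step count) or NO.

Answer: YES — reaches normal form λ.0 0 0 in 2 ≤ 3 steps

Derivation:
  start: (λ.0) (λ.0 0 ((λ.0) 0))
  →1  λ.0 0 ((λ.0) 0)
  →2  λ.0 0 0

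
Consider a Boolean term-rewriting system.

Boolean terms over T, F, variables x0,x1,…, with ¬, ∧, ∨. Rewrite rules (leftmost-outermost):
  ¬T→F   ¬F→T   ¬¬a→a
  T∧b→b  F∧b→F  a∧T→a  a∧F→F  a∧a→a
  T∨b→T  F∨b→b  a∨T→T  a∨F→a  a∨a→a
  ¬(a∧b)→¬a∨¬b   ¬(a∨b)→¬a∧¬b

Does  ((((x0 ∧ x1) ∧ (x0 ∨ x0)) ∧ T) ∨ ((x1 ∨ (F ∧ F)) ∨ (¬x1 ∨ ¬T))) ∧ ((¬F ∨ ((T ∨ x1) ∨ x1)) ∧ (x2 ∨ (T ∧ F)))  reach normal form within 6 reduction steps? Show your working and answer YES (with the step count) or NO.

Answer: NO — after 6 steps the term is (((x0 ∧ x1) ∧ x0) ∨ (x1 ∨ ¬x1)) ∧ ((¬F ∨ ((T ∨ x1) ∨ x1)) ∧ (x2 ∨ (T ∧ F))), not yet normal

Derivation:
  start: ((((x0 ∧ x1) ∧ (x0 ∨ x0)) ∧ T) ∨ ((x1 ∨ (F ∧ F)) ∨ (¬x1 ∨ ¬T))) ∧ ((¬F ∨ ((T ∨ x1) ∨ x1)) ∧ (x2 ∨ (T ∧ F)))
  [1] (((x0 ∧ x1) ∧ (x0 ∨ x0)) ∨ ((x1 ∨ (F ∧ F)) ∨ (¬x1 ∨ ¬T))) ∧ ((¬F ∨ ((T ∨ x1) ∨ x1)) ∧ (x2 ∨ (T ∧ F)))
  [2] (((x0 ∧ x1) ∧ x0) ∨ ((x1 ∨ (F ∧ F)) ∨ (¬x1 ∨ ¬T))) ∧ ((¬F ∨ ((T ∨ x1) ∨ x1)) ∧ (x2 ∨ (T ∧ F)))
  [3] (((x0 ∧ x1) ∧ x0) ∨ ((x1 ∨ F) ∨ (¬x1 ∨ ¬T))) ∧ ((¬F ∨ ((T ∨ x1) ∨ x1)) ∧ (x2 ∨ (T ∧ F)))
  [4] (((x0 ∧ x1) ∧ x0) ∨ (x1 ∨ (¬x1 ∨ ¬T))) ∧ ((¬F ∨ ((T ∨ x1) ∨ x1)) ∧ (x2 ∨ (T ∧ F)))
  [5] (((x0 ∧ x1) ∧ x0) ∨ (x1 ∨ (¬x1 ∨ F))) ∧ ((¬F ∨ ((T ∨ x1) ∨ x1)) ∧ (x2 ∨ (T ∧ F)))
  [6] (((x0 ∧ x1) ∧ x0) ∨ (x1 ∨ ¬x1)) ∧ ((¬F ∨ ((T ∨ x1) ∨ x1)) ∧ (x2 ∨ (T ∧ F)))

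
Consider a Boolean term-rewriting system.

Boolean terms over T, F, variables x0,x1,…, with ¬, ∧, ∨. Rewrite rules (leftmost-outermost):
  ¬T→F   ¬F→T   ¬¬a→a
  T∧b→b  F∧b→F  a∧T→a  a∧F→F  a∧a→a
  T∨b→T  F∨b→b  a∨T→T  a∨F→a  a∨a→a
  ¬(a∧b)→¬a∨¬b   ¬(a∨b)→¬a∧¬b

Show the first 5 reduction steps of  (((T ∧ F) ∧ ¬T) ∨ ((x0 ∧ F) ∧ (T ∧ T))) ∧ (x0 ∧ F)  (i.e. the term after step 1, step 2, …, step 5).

  start: (((T ∧ F) ∧ ¬T) ∨ ((x0 ∧ F) ∧ (T ∧ T))) ∧ (x0 ∧ F)
  →1  ((F ∧ ¬T) ∨ ((x0 ∧ F) ∧ (T ∧ T))) ∧ (x0 ∧ F)
  →2  (F ∨ ((x0 ∧ F) ∧ (T ∧ T))) ∧ (x0 ∧ F)
  →3  ((x0 ∧ F) ∧ (T ∧ T)) ∧ (x0 ∧ F)
  →4  (F ∧ (T ∧ T)) ∧ (x0 ∧ F)
  →5  F ∧ (x0 ∧ F)

Answer: after 5 steps: F ∧ (x0 ∧ F)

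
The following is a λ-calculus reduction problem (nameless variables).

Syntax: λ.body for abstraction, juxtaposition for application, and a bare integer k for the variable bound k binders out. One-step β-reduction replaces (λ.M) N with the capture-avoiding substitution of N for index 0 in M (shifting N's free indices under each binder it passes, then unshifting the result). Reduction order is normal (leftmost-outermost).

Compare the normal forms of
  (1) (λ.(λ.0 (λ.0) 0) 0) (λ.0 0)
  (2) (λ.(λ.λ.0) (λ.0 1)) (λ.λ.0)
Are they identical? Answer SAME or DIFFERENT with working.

Answer: DIFFERENT — A ⇓ λ.0 0, B ⇓ λ.0

Reduction:
Term A:
  start: (λ.(λ.0 (λ.0) 0) 0) (λ.0 0)
  [1] (λ.0 (λ.0) 0) (λ.0 0)
  [2] (λ.0 0) (λ.0) (λ.0 0)
  [3] (λ.0) (λ.0) (λ.0 0)
  [4] (λ.0) (λ.0 0)
  [5] λ.0 0

Term B:
  start: (λ.(λ.λ.0) (λ.0 1)) (λ.λ.0)
  [1] (λ.λ.0) (λ.0 (λ.λ.0))
  [2] λ.0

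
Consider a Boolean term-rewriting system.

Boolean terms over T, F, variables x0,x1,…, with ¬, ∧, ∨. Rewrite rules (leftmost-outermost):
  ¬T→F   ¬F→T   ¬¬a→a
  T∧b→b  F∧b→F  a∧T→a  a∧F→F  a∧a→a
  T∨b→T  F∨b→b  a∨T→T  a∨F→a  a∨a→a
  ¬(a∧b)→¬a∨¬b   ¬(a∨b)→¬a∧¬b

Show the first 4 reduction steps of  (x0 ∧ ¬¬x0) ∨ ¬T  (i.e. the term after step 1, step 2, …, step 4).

  start: (x0 ∧ ¬¬x0) ∨ ¬T
  →1  (x0 ∧ x0) ∨ ¬T
  →2  x0 ∨ ¬T
  →3  x0 ∨ F
  →4  x0

Answer: after 4 steps: x0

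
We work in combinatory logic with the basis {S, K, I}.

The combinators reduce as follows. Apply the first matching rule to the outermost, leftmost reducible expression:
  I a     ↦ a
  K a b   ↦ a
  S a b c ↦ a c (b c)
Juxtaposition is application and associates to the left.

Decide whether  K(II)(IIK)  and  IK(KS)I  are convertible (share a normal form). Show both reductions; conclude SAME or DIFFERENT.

Term A:
  start: K(II)(IIK)
  step 1: II
  step 2: I

Term B:
  start: IK(KS)I
  step 1: K(KS)I
  step 2: KS

Answer: DIFFERENT — A ⇓ I, B ⇓ KS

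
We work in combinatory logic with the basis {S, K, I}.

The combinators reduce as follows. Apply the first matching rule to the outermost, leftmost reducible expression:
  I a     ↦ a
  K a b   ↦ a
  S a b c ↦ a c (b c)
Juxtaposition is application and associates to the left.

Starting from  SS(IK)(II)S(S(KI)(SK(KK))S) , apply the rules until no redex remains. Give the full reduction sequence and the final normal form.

Answer: normal form = SIS  (in 12 steps)

Working:
  start: SS(IK)(II)S(S(KI)(SK(KK))S)
  [1] S(II)(IK(II))S(S(KI)(SK(KK))S)
  [2] IIS(IK(II)S)(S(KI)(SK(KK))S)
  [3] IS(IK(II)S)(S(KI)(SK(KK))S)
  [4] S(IK(II)S)(S(KI)(SK(KK))S)
  [5] S(K(II)S)(S(KI)(SK(KK))S)
  [6] S(II)(S(KI)(SK(KK))S)
  [7] SI(S(KI)(SK(KK))S)
  [8] SI(KIS(SK(KK)S))
  [9] SI(I(SK(KK)S))
  [10] SI(SK(KK)S)
  [11] SI(KS(KKS))
  [12] SIS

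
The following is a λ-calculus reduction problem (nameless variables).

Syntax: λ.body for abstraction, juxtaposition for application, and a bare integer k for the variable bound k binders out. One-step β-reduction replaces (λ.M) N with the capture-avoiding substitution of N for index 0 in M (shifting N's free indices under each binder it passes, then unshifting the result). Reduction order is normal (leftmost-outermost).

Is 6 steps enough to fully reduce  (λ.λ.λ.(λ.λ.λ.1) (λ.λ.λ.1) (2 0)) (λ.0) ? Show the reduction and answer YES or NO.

  start: (λ.λ.λ.(λ.λ.λ.1) (λ.λ.λ.1) (2 0)) (λ.0)
  →1  λ.λ.(λ.λ.λ.1) (λ.λ.λ.1) ((λ.0) 0)
  →2  λ.λ.(λ.λ.1) ((λ.0) 0)
  →3  λ.λ.λ.(λ.0) 1
  →4  λ.λ.λ.1

Answer: YES — reaches normal form λ.λ.λ.1 in 4 ≤ 6 steps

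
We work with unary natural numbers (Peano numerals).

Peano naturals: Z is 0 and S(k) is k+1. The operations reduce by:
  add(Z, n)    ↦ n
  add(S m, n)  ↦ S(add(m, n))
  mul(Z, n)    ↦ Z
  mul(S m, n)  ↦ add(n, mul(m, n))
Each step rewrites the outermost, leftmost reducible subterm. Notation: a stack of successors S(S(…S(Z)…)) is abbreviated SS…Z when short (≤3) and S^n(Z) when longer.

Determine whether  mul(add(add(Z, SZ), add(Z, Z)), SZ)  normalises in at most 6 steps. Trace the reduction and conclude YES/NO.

Answer: NO — after 6 steps the term is S(mul(add(Z, Z), SZ)), not yet normal

Derivation:
  start: mul(add(add(Z, SZ), add(Z, Z)), SZ)
  [1] mul(add(SZ, add(Z, Z)), SZ)
  [2] mul(S(add(Z, add(Z, Z))), SZ)
  [3] add(SZ, mul(add(Z, add(Z, Z)), SZ))
  [4] S(add(Z, mul(add(Z, add(Z, Z)), SZ)))
  [5] S(mul(add(Z, add(Z, Z)), SZ))
  [6] S(mul(add(Z, Z), SZ))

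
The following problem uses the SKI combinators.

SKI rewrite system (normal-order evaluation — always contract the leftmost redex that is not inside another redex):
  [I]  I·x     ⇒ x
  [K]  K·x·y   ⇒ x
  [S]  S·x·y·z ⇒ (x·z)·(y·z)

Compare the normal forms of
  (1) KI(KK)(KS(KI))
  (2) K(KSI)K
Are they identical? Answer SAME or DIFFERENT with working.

Term A:
  start: KI(KK)(KS(KI))
  →1  I(KS(KI))
  →2  KS(KI)
  →3  S

Term B:
  start: K(KSI)K
  →1  KSI
  →2  S

Answer: SAME — A ⇓ S, B ⇓ S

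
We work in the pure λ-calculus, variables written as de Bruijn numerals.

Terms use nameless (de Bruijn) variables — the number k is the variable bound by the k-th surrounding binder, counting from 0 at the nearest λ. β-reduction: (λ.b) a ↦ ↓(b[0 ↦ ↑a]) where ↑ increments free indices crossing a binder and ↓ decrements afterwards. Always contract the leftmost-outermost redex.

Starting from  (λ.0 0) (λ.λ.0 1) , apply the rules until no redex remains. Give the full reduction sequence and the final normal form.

Answer: normal form = λ.0 (λ.λ.0 1)  (in 2 steps)

Derivation:
  start: (λ.0 0) (λ.λ.0 1)
  [1] (λ.λ.0 1) (λ.λ.0 1)
  [2] λ.0 (λ.λ.0 1)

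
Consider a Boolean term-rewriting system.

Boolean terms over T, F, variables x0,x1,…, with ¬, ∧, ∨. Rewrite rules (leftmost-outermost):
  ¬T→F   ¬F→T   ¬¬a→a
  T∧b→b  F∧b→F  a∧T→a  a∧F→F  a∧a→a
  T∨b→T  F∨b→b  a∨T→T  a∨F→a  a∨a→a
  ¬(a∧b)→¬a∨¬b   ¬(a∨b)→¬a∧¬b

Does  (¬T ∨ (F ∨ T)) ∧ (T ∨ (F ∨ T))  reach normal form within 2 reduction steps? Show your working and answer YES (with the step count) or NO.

  start: (¬T ∨ (F ∨ T)) ∧ (T ∨ (F ∨ T))
  step 1: (F ∨ (F ∨ T)) ∧ (T ∨ (F ∨ T))
  step 2: (F ∨ T) ∧ (T ∨ (F ∨ T))

Answer: NO — after 2 steps the term is (F ∨ T) ∧ (T ∨ (F ∨ T)), not yet normal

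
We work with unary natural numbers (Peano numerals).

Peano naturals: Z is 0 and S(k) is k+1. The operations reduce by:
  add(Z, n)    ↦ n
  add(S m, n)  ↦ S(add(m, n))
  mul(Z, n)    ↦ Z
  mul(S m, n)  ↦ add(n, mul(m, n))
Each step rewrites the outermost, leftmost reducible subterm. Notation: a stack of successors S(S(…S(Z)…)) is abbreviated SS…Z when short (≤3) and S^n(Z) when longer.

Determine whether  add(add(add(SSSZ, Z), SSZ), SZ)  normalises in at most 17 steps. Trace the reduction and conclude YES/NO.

Answer: YES — reaches normal form S^6(Z) in 14 ≤ 17 steps

Derivation:
  start: add(add(add(SSSZ, Z), SSZ), SZ)
  [1] add(add(S(add(SSZ, Z)), SSZ), SZ)
  [2] add(S(add(add(SSZ, Z), SSZ)), SZ)
  [3] S(add(add(add(SSZ, Z), SSZ), SZ))
  [4] S(add(add(S(add(SZ, Z)), SSZ), SZ))
  [5] S(add(S(add(add(SZ, Z), SSZ)), SZ))
  [6] S(S(add(add(add(SZ, Z), SSZ), SZ)))
  [7] S(S(add(add(S(add(Z, Z)), SSZ), SZ)))
  [8] S(S(add(S(add(add(Z, Z), SSZ)), SZ)))
  [9] S(S(S(add(add(add(Z, Z), SSZ), SZ))))
  [10] S(S(S(add(add(Z, SSZ), SZ))))
  [11] S(S(S(add(SSZ, SZ))))
  [12] S(S(S(S(add(SZ, SZ)))))
  [13] S(S(S(S(S(add(Z, SZ))))))
  [14] S^6(Z)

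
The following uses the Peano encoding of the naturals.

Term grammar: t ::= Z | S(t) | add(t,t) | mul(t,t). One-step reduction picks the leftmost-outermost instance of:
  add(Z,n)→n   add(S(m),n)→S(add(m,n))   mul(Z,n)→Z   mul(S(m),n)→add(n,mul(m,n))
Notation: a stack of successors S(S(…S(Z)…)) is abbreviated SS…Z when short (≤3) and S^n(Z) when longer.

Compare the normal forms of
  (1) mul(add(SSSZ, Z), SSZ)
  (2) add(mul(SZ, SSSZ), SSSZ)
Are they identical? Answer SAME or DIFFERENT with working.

Term A:
  start: mul(add(SSSZ, Z), SSZ)
  step 1: mul(S(add(SSZ, Z)), SSZ)
  step 2: add(SSZ, mul(add(SSZ, Z), SSZ))
  step 3: S(add(SZ, mul(add(SSZ, Z), SSZ)))
  step 4: S(S(add(Z, mul(add(SSZ, Z), SSZ))))
  step 5: S(S(mul(add(SSZ, Z), SSZ)))
  step 6: S(S(mul(S(add(SZ, Z)), SSZ)))
  step 7: S(S(add(SSZ, mul(add(SZ, Z), SSZ))))
  step 8: S(S(S(add(SZ, mul(add(SZ, Z), SSZ)))))
  step 9: S(S(S(S(add(Z, mul(add(SZ, Z), SSZ))))))
  step 10: S(S(S(S(mul(add(SZ, Z), SSZ)))))
  step 11: S(S(S(S(mul(S(add(Z, Z)), SSZ)))))
  step 12: S(S(S(S(add(SSZ, mul(add(Z, Z), SSZ))))))
  step 13: S(S(S(S(S(add(SZ, mul(add(Z, Z), SSZ)))))))
  step 14: S(S(S(S(S(S(add(Z, mul(add(Z, Z), SSZ))))))))
  step 15: S(S(S(S(S(S(mul(add(Z, Z), SSZ)))))))
  step 16: S(S(S(S(S(S(mul(Z, SSZ)))))))
  step 17: S^6(Z)

Term B:
  start: add(mul(SZ, SSSZ), SSSZ)
  step 1: add(add(SSSZ, mul(Z, SSSZ)), SSSZ)
  step 2: add(S(add(SSZ, mul(Z, SSSZ))), SSSZ)
  step 3: S(add(add(SSZ, mul(Z, SSSZ)), SSSZ))
  step 4: S(add(S(add(SZ, mul(Z, SSSZ))), SSSZ))
  step 5: S(S(add(add(SZ, mul(Z, SSSZ)), SSSZ)))
  step 6: S(S(add(S(add(Z, mul(Z, SSSZ))), SSSZ)))
  step 7: S(S(S(add(add(Z, mul(Z, SSSZ)), SSSZ))))
  step 8: S(S(S(add(mul(Z, SSSZ), SSSZ))))
  step 9: S(S(S(add(Z, SSSZ))))
  step 10: S^6(Z)

Answer: SAME — A ⇓ S^6(Z), B ⇓ S^6(Z)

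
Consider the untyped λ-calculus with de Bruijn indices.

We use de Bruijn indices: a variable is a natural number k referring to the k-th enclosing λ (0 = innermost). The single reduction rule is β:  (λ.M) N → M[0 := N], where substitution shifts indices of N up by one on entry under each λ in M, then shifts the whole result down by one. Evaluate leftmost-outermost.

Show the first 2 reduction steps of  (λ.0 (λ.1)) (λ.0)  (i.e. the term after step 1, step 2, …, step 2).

Answer: after 2 steps: λ.λ.0

Derivation:
  start: (λ.0 (λ.1)) (λ.0)
  step 1: (λ.0) (λ.λ.0)
  step 2: λ.λ.0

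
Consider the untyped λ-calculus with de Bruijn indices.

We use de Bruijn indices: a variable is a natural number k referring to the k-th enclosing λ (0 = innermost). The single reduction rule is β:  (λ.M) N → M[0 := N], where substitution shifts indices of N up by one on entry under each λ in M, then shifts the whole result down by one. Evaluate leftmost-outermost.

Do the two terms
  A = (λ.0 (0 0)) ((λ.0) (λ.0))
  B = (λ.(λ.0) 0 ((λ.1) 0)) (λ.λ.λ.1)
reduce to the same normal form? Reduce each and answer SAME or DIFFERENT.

Term A:
  start: (λ.0 (0 0)) ((λ.0) (λ.0))
  →1  (λ.0) (λ.0) ((λ.0) (λ.0) ((λ.0) (λ.0)))
  →2  (λ.0) ((λ.0) (λ.0) ((λ.0) (λ.0)))
  →3  (λ.0) (λ.0) ((λ.0) (λ.0))
  →4  (λ.0) ((λ.0) (λ.0))
  →5  (λ.0) (λ.0)
  →6  λ.0

Term B:
  start: (λ.(λ.0) 0 ((λ.1) 0)) (λ.λ.λ.1)
  →1  (λ.0) (λ.λ.λ.1) ((λ.λ.λ.λ.1) (λ.λ.λ.1))
  →2  (λ.λ.λ.1) ((λ.λ.λ.λ.1) (λ.λ.λ.1))
  →3  λ.λ.1

Answer: DIFFERENT — A ⇓ λ.0, B ⇓ λ.λ.1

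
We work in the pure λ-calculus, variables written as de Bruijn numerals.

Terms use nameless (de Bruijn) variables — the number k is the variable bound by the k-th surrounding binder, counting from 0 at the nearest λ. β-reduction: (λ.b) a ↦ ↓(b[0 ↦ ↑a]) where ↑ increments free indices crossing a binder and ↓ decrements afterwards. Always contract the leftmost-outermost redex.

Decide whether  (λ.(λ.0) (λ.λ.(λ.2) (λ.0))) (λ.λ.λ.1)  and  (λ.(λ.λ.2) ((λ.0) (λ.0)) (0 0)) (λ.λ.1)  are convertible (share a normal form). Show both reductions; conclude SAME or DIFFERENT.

Term A:
  start: (λ.(λ.0) (λ.λ.(λ.2) (λ.0))) (λ.λ.λ.1)
  →1  (λ.0) (λ.λ.(λ.2) (λ.0))
  →2  λ.λ.(λ.2) (λ.0)
  →3  λ.λ.1

Term B:
  start: (λ.(λ.λ.2) ((λ.0) (λ.0)) (0 0)) (λ.λ.1)
  →1  (λ.λ.λ.λ.1) ((λ.0) (λ.0)) ((λ.λ.1) (λ.λ.1))
  →2  (λ.λ.λ.1) ((λ.λ.1) (λ.λ.1))
  →3  λ.λ.1

Answer: SAME — A ⇓ λ.λ.1, B ⇓ λ.λ.1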